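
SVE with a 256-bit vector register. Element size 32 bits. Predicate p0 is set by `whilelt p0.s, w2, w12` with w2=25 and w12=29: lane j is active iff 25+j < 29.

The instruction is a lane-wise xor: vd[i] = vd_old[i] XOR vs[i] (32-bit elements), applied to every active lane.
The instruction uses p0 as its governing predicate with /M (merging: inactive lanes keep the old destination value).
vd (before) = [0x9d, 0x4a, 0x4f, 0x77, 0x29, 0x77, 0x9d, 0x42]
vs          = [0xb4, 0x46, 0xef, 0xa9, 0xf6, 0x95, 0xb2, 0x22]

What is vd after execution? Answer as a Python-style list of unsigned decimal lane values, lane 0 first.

vd = [41, 12, 160, 222, 41, 119, 157, 66]

256-bit reg / 32-bit elem → 8 lanes
active while 25+j < 29, i.e. j ∈ [0,4) capped at 8 ⇒ 4
lane  0: xor(0x9d,0xb4) ⇒ 0x29
lane  1: xor(0x4a,0x46) ⇒ 0x0c
lane  2: xor(0x4f,0xef) ⇒ 0xa0
lane  3: xor(0x77,0xa9) ⇒ 0xde
lane  4: tail/keep ⇒ 0x29
lane  5: tail/keep ⇒ 0x77
lane  6: tail/keep ⇒ 0x9d
lane  7: tail/keep ⇒ 0x42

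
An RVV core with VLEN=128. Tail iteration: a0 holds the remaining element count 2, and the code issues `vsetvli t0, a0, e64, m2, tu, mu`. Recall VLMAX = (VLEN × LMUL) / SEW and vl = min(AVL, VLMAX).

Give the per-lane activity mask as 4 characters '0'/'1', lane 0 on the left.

predicate = 1100

VLMAX = (128 × 2) / 64 = 4 lanes
AVL=2 ≤ VLMAX=4, so vl = 2
bits (lane 0 leftmost): 1100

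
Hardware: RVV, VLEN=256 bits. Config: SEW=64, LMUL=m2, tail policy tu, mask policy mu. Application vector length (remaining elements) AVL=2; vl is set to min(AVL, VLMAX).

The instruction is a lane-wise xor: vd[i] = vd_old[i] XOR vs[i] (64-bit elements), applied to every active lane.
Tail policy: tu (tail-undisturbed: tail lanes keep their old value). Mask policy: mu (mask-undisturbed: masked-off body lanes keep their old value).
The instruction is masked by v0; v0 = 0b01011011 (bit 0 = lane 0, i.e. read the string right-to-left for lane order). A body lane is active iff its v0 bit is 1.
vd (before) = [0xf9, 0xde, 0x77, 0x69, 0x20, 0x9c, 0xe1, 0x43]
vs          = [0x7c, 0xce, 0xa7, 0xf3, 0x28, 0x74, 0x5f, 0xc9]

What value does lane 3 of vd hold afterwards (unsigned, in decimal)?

VLMAX = VLEN×LMUL/SEW = 256×2/64 = 8
vl = min(AVL, VLMAX) = min(2, 8) = 2
  i=0: xor(0xf9,0x7c) → 133
  i=1: xor(0xde,0xce) → 16
  i=2: tail/keep → 119
  i=3: tail/keep → 105
  i=4: tail/keep → 32
  i=5: tail/keep → 156
  i=6: tail/keep → 225
  i=7: tail/keep → 67

vd[3] = 105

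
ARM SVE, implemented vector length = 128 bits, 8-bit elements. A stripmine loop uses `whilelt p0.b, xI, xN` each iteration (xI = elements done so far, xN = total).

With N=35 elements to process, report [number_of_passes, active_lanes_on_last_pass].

lane count: 128 div 8 = 16
iterations = ceil(35/16) = 3; final-pass vl = 3

[iterations, last_vl] = [3, 3]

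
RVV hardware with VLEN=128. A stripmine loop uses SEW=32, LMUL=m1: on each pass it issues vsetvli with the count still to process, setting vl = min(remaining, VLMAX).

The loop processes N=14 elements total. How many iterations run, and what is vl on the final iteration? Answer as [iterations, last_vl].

lanes per group: 128·1/32 = 4
14 elements at 4/iter → 4 passes, remainder 2 on the last

[iterations, last_vl] = [4, 2]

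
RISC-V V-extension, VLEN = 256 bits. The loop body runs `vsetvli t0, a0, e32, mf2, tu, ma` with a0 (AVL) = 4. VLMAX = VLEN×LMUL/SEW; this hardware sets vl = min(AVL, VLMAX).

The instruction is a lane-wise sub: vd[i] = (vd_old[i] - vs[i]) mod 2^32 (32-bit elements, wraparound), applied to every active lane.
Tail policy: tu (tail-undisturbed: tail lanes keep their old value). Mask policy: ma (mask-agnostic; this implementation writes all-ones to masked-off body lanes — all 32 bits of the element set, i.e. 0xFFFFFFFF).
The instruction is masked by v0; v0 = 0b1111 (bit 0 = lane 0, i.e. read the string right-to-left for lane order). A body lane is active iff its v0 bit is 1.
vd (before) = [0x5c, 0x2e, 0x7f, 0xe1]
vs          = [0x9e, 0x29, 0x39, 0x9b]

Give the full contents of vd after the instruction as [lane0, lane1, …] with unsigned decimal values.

lanes per group: 256·1/2/32 = 4
vl = min(AVL, VLMAX) = min(4, 4) = 4
[0] sub(0x5c,0x9e) = 0xffffffbe
[1] sub(0x2e,0x29) = 0x05
[2] sub(0x7f,0x39) = 0x46
[3] sub(0xe1,0x9b) = 0x46

vd = [4294967230, 5, 70, 70]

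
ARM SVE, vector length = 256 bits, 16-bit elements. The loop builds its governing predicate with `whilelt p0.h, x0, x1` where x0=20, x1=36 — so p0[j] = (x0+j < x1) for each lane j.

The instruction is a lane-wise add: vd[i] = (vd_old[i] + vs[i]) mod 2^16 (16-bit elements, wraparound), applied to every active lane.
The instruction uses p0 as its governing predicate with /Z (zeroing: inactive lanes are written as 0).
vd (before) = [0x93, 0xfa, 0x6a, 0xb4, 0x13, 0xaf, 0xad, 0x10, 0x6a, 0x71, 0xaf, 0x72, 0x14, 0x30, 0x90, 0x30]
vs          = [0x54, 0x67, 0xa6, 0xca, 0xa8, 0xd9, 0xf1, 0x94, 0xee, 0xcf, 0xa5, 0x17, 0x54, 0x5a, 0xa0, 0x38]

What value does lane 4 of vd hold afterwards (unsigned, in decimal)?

vd[4] = 187

256-bit reg / 16-bit elem → 16 lanes
active while 20+j < 36, i.e. j ∈ [0,16) capped at 16 ⇒ 16
lane  0: add(0x93,0x54) ⇒ 0xe7
lane  1: add(0xfa,0x67) ⇒ 0x161
lane  2: add(0x6a,0xa6) ⇒ 0x110
lane  3: add(0xb4,0xca) ⇒ 0x17e
lane  4: add(0x13,0xa8) ⇒ 0xbb
lane  5: add(0xaf,0xd9) ⇒ 0x188
lane  6: add(0xad,0xf1) ⇒ 0x19e
lane  7: add(0x10,0x94) ⇒ 0xa4
lane  8: add(0x6a,0xee) ⇒ 0x158
lane  9: add(0x71,0xcf) ⇒ 0x140
lane 10: add(0xaf,0xa5) ⇒ 0x154
lane 11: add(0x72,0x17) ⇒ 0x89
lane 12: add(0x14,0x54) ⇒ 0x68
lane 13: add(0x30,0x5a) ⇒ 0x8a
lane 14: add(0x90,0xa0) ⇒ 0x130
lane 15: add(0x30,0x38) ⇒ 0x68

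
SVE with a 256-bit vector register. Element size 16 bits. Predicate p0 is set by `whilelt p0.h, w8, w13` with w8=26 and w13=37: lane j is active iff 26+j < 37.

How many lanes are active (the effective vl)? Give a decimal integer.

register lanes = 256/16 = 16
whilelt: lane j active iff 26+j < 37 → j < 11 → 11 active

vl = 11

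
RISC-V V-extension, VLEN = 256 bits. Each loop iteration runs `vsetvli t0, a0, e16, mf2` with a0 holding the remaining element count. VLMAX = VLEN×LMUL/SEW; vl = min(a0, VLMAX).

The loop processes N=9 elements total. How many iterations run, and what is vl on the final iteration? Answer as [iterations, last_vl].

[iterations, last_vl] = [2, 1]

VLMAX = VLEN×LMUL/SEW = 256×1/2/16 = 8
iterations = ceil(9/8) = 2; final-pass vl = 1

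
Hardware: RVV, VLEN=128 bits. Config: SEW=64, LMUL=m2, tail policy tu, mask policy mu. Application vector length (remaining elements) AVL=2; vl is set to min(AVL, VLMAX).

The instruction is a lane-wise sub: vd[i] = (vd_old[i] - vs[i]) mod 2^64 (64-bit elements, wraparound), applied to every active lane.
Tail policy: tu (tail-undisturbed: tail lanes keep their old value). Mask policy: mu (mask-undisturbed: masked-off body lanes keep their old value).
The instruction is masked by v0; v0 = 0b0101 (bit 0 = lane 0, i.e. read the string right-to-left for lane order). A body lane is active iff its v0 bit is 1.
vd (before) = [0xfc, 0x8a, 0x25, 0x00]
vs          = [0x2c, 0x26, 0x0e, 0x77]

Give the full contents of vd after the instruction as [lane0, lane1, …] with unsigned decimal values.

VLMAX = VLEN×LMUL/SEW = 128×2/64 = 4
vl ← min(2, 4) = 2
  i=0: sub(0xfc,0x2c) → 208
  i=1: mask-off/keep → 138
  i=2: tail/keep → 37
  i=3: tail/keep → 0

vd = [208, 138, 37, 0]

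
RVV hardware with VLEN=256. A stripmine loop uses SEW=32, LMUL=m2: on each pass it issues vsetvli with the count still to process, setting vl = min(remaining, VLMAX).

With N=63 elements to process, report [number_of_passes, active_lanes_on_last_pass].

VLMAX = (256 × 2) / 32 = 16 lanes
63 elements at 16/iter → 4 passes, remainder 15 on the last

[iterations, last_vl] = [4, 15]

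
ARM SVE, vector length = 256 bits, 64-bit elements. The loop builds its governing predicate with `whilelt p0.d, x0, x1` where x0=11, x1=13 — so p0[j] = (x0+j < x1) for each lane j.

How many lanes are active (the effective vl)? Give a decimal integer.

lane count: 256 div 64 = 4
p0[j] = (11+j < 13); true for j=0..1 → 2 lanes set

vl = 2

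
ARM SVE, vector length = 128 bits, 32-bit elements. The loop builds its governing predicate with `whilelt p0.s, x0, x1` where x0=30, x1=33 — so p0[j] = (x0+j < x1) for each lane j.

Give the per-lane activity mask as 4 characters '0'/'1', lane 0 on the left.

predicate = 1110

lane count: 128 div 32 = 4
active while 30+j < 33, i.e. j ∈ [0,3) capped at 4 ⇒ 3
bits (lane 0 leftmost): 1110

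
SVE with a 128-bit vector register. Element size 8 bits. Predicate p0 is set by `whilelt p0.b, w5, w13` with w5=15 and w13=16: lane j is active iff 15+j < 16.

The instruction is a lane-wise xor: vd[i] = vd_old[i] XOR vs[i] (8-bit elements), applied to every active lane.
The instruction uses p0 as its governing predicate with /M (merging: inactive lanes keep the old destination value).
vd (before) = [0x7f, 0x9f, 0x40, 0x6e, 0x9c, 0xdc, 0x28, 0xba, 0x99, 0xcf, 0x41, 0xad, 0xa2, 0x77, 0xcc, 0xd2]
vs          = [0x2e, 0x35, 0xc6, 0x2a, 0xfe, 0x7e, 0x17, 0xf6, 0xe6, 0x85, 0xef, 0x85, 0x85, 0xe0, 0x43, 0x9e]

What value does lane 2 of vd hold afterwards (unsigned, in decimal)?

vd[2] = 64

128-bit reg / 8-bit elem → 16 lanes
whilelt: lane j active iff 15+j < 16 → j < 1 → 1 active
  i=0: xor(0x7f,0x2e) → 81
  i=1: tail/keep → 159
  i=2: tail/keep → 64
  i=3: tail/keep → 110
  i=4: tail/keep → 156
  i=5: tail/keep → 220
  i=6: tail/keep → 40
  i=7: tail/keep → 186
  i=8: tail/keep → 153
  i=9: tail/keep → 207
  i=10: tail/keep → 65
  i=11: tail/keep → 173
  i=12: tail/keep → 162
  i=13: tail/keep → 119
  i=14: tail/keep → 204
  i=15: tail/keep → 210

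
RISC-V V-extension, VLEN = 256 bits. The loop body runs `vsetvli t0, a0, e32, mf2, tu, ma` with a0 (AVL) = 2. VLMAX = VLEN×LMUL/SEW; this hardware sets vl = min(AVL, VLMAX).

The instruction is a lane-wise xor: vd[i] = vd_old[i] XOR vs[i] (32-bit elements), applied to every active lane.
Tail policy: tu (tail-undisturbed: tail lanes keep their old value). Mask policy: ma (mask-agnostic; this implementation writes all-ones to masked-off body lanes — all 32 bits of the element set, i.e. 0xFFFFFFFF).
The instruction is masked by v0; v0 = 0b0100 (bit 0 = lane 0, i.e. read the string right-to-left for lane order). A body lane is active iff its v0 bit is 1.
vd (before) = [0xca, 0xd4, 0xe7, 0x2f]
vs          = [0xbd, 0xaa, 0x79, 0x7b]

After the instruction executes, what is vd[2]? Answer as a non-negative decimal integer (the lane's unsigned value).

VLMAX = VLEN×LMUL/SEW = 256×1/2/32 = 4
AVL=2 ≤ VLMAX=4, so vl = 2
lane  0: mask-off/ones ⇒ 0xffffffff
lane  1: mask-off/ones ⇒ 0xffffffff
lane  2: tail/keep ⇒ 0xe7
lane  3: tail/keep ⇒ 0x2f

vd[2] = 231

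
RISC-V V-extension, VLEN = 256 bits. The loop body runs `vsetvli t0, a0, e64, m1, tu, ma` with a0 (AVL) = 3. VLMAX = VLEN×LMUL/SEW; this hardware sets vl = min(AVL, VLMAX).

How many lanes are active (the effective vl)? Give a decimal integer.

vl = 3

VLMAX = (256 × 1) / 64 = 4 lanes
vl ← min(3, 4) = 3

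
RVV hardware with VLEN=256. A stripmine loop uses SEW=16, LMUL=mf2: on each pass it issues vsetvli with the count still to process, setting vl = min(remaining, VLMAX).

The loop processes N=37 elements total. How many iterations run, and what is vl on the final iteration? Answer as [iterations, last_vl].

VLMAX = VLEN×LMUL/SEW = 256×1/2/16 = 8
37 elements at 8/iter → 5 passes, remainder 5 on the last

[iterations, last_vl] = [5, 5]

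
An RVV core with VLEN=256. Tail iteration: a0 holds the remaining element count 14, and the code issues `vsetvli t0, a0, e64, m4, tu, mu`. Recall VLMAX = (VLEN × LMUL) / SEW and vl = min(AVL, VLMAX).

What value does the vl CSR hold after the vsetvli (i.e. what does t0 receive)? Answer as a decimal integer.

vl = 14

VLMAX = (256 × 4) / 64 = 16 lanes
vl ← min(14, 16) = 14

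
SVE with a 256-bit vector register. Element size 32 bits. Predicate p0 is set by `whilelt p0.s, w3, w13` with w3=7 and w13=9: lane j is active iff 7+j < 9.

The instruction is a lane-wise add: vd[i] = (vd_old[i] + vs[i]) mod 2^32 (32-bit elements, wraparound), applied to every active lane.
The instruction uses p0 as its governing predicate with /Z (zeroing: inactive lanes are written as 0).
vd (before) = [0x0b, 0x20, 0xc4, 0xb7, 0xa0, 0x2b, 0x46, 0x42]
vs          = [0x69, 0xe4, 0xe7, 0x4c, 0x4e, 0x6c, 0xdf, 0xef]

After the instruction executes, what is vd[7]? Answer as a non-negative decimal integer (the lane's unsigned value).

register lanes = 256/32 = 8
active while 7+j < 9, i.e. j ∈ [0,2) capped at 8 ⇒ 2
[0] add(0x0b,0x69) = 0x74
[1] add(0x20,0xe4) = 0x104
[2] tail/zero = 0x00
[3] tail/zero = 0x00
[4] tail/zero = 0x00
[5] tail/zero = 0x00
[6] tail/zero = 0x00
[7] tail/zero = 0x00

vd[7] = 0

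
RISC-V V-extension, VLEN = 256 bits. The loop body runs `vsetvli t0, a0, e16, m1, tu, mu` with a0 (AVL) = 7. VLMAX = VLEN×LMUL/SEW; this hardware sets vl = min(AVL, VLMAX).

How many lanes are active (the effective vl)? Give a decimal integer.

vl = 7

VLMAX = VLEN×LMUL/SEW = 256×1/16 = 16
AVL=7 ≤ VLMAX=16, so vl = 7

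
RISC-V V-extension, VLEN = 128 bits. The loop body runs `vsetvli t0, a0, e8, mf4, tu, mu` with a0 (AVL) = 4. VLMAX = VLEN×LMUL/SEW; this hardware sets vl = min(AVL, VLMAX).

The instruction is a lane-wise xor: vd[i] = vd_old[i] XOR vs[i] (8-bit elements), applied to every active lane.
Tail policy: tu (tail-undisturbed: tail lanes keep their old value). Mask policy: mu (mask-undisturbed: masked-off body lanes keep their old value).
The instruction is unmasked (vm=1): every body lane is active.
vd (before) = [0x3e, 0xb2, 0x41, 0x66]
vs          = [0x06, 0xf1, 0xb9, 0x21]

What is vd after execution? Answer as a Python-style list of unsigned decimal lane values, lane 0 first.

VLMAX = (128 × 1/4) / 8 = 4 lanes
AVL=4 ≤ VLMAX=4, so vl = 4
vd[0] xor(0x3e,0x06) -> 0x38
vd[1] xor(0xb2,0xf1) -> 0x43
vd[2] xor(0x41,0xb9) -> 0xf8
vd[3] xor(0x66,0x21) -> 0x47

vd = [56, 67, 248, 71]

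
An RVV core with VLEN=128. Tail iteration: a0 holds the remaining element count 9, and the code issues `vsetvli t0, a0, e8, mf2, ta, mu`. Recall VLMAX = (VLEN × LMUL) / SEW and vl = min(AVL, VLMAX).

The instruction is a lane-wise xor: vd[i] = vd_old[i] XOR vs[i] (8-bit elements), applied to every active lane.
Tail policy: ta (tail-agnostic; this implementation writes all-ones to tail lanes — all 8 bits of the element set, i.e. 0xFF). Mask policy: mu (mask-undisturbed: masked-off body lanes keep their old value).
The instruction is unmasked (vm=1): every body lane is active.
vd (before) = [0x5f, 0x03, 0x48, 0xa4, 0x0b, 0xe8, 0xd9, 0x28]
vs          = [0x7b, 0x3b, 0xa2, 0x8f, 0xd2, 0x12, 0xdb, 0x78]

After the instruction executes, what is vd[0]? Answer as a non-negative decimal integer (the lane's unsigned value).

vd[0] = 36

lanes per group: 128·1/2/8 = 8
AVL=9 > VLMAX=8, so vl = 8
lane  0: xor(0x5f,0x7b) ⇒ 0x24
lane  1: xor(0x03,0x3b) ⇒ 0x38
lane  2: xor(0x48,0xa2) ⇒ 0xea
lane  3: xor(0xa4,0x8f) ⇒ 0x2b
lane  4: xor(0x0b,0xd2) ⇒ 0xd9
lane  5: xor(0xe8,0x12) ⇒ 0xfa
lane  6: xor(0xd9,0xdb) ⇒ 0x02
lane  7: xor(0x28,0x78) ⇒ 0x50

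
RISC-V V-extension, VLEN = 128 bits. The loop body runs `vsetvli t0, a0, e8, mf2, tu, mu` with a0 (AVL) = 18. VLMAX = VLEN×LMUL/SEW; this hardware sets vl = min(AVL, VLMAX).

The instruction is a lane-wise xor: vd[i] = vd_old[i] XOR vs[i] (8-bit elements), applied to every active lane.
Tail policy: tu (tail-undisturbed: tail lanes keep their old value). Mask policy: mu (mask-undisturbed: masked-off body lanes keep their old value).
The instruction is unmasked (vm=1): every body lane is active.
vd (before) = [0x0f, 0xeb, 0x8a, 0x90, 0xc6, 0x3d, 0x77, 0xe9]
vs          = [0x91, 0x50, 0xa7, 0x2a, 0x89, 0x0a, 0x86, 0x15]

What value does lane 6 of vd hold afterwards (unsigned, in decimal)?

vd[6] = 241

VLMAX = (128 × 1/2) / 8 = 8 lanes
AVL=18 > VLMAX=8, so vl = 8
[0] xor(0x0f,0x91) = 0x9e
[1] xor(0xeb,0x50) = 0xbb
[2] xor(0x8a,0xa7) = 0x2d
[3] xor(0x90,0x2a) = 0xba
[4] xor(0xc6,0x89) = 0x4f
[5] xor(0x3d,0x0a) = 0x37
[6] xor(0x77,0x86) = 0xf1
[7] xor(0xe9,0x15) = 0xfc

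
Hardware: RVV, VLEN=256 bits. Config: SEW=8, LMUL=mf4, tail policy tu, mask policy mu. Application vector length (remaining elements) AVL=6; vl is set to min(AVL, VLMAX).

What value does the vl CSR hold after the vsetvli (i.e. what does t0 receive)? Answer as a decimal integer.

lanes per group: 256·1/4/8 = 8
AVL=6 ≤ VLMAX=8, so vl = 6

vl = 6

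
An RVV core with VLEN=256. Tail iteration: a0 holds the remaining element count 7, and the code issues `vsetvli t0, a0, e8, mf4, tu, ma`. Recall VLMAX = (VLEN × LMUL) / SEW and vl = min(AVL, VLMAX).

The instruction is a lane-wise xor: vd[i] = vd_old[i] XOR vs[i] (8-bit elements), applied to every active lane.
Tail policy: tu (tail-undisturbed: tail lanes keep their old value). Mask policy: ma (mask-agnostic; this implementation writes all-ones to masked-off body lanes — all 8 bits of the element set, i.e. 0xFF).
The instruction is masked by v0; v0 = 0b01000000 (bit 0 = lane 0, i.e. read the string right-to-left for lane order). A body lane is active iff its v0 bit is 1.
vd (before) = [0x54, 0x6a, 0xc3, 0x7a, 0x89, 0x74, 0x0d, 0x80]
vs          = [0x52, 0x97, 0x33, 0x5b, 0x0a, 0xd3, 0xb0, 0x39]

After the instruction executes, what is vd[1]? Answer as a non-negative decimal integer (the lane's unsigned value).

VLMAX = VLEN×LMUL/SEW = 256×1/4/8 = 8
vl ← min(7, 8) = 7
  i=0: mask-off/ones → 255
  i=1: mask-off/ones → 255
  i=2: mask-off/ones → 255
  i=3: mask-off/ones → 255
  i=4: mask-off/ones → 255
  i=5: mask-off/ones → 255
  i=6: xor(0x0d,0xb0) → 189
  i=7: tail/keep → 128

vd[1] = 255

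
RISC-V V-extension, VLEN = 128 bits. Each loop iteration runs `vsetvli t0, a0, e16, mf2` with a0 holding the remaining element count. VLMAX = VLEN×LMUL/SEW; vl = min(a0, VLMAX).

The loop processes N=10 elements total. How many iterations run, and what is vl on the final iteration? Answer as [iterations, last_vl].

lanes per group: 128·1/2/16 = 4
N=10: ⌈10/4⌉ = 3 iters; last vl = 10 − 2×4 = 2

[iterations, last_vl] = [3, 2]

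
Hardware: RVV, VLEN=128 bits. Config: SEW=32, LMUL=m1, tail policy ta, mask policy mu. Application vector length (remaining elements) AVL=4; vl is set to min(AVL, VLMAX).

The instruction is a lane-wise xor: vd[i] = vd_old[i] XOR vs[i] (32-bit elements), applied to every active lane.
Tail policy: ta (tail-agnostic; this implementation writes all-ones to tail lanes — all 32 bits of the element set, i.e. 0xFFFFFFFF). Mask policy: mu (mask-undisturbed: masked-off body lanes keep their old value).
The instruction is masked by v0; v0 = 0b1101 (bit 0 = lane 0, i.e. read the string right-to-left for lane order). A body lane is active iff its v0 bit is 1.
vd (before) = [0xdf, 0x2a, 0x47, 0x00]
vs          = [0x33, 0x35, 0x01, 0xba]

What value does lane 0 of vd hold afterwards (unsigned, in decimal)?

vd[0] = 236

VLMAX = (128 × 1) / 32 = 4 lanes
vl = min(AVL, VLMAX) = min(4, 4) = 4
lane  0: xor(0xdf,0x33) ⇒ 0xec
lane  1: mask-off/keep ⇒ 0x2a
lane  2: xor(0x47,0x01) ⇒ 0x46
lane  3: xor(0x00,0xba) ⇒ 0xba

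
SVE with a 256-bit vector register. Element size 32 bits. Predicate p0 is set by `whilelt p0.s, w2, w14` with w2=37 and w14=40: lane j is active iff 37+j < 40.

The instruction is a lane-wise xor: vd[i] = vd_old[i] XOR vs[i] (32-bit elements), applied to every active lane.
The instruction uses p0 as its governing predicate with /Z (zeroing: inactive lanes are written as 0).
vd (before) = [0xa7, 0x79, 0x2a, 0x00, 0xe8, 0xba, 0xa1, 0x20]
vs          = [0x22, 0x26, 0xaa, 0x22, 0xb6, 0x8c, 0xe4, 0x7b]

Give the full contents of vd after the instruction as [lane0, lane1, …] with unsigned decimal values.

lane count: 256 div 32 = 8
active while 37+j < 40, i.e. j ∈ [0,3) capped at 8 ⇒ 3
lane  0: xor(0xa7,0x22) ⇒ 0x85
lane  1: xor(0x79,0x26) ⇒ 0x5f
lane  2: xor(0x2a,0xaa) ⇒ 0x80
lane  3: tail/zero ⇒ 0x00
lane  4: tail/zero ⇒ 0x00
lane  5: tail/zero ⇒ 0x00
lane  6: tail/zero ⇒ 0x00
lane  7: tail/zero ⇒ 0x00

vd = [133, 95, 128, 0, 0, 0, 0, 0]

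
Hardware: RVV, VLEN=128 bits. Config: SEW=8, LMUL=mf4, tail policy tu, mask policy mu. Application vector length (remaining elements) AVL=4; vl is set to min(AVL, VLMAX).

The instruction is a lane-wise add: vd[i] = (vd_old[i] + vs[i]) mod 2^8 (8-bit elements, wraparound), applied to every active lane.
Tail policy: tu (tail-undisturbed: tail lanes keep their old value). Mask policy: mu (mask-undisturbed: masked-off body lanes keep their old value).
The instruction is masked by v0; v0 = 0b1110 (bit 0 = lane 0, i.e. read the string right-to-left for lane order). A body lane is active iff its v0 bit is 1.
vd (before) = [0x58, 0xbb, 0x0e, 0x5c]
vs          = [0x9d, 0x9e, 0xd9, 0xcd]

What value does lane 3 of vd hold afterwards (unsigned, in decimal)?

VLMAX = VLEN×LMUL/SEW = 128×1/4/8 = 4
AVL=4 ≤ VLMAX=4, so vl = 4
  i=0: mask-off/keep → 88
  i=1: add(0xbb,0x9e) → 89
  i=2: add(0x0e,0xd9) → 231
  i=3: add(0x5c,0xcd) → 41

vd[3] = 41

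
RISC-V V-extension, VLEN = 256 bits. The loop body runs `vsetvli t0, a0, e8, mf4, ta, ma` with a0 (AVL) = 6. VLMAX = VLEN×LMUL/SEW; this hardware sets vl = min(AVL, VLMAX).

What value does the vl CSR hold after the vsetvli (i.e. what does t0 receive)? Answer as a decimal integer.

vl = 6

lanes per group: 256·1/4/8 = 8
AVL=6 ≤ VLMAX=8, so vl = 6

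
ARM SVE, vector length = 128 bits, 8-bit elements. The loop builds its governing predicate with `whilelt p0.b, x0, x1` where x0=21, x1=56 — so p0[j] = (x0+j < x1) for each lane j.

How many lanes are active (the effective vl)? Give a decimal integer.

register lanes = 128/8 = 16
p0[j] = (21+j < 56); true for j=0..15 → 16 lanes set

vl = 16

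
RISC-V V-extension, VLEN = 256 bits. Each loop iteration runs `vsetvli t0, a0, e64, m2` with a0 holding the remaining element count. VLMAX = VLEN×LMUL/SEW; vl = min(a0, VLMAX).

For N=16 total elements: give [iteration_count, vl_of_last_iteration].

lanes per group: 256·2/64 = 8
N=16: ⌈16/8⌉ = 2 iters; last vl = 16 − 1×8 = 8

[iterations, last_vl] = [2, 8]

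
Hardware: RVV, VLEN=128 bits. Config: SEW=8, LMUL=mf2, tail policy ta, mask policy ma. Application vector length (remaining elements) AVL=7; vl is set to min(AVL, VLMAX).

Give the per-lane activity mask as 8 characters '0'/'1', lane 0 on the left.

predicate = 11111110

lanes per group: 128·1/2/8 = 8
vl ← min(7, 8) = 7
bits (lane 0 leftmost): 11111110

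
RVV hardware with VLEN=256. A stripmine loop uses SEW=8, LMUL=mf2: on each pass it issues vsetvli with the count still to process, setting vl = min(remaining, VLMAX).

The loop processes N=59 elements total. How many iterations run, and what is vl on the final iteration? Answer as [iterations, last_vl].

VLMAX = (256 × 1/2) / 8 = 16 lanes
iterations = ceil(59/16) = 4; final-pass vl = 11

[iterations, last_vl] = [4, 11]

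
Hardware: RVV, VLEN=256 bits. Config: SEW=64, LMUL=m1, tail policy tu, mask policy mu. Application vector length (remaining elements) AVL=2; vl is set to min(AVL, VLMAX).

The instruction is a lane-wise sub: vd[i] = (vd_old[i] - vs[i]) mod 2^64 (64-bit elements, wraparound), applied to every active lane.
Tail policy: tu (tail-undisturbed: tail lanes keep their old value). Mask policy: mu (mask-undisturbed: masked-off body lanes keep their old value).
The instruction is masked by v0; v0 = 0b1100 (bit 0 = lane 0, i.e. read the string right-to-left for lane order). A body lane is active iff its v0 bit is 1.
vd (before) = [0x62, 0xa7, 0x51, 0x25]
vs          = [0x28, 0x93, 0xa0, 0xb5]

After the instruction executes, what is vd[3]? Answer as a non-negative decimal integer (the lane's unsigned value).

vd[3] = 37

lanes per group: 256·1/64 = 4
vl = min(AVL, VLMAX) = min(2, 4) = 2
vd[0] mask-off/keep -> 0x62
vd[1] mask-off/keep -> 0xa7
vd[2] tail/keep -> 0x51
vd[3] tail/keep -> 0x25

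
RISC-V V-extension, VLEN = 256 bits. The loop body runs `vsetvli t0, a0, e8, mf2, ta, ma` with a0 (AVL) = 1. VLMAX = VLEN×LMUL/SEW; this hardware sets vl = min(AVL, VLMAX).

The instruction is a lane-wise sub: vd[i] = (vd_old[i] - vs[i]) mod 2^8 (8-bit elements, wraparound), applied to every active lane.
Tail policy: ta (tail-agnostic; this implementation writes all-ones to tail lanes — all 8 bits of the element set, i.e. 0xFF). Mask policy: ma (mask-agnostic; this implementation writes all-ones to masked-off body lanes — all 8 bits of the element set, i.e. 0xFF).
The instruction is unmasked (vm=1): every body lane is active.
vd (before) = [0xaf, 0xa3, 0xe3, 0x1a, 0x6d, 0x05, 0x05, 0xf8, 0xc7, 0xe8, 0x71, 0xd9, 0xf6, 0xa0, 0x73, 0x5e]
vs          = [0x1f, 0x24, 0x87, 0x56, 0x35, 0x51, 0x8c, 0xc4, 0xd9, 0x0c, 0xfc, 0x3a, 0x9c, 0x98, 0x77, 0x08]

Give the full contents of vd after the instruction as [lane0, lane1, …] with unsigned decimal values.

vd = [144, 255, 255, 255, 255, 255, 255, 255, 255, 255, 255, 255, 255, 255, 255, 255]

lanes per group: 256·1/2/8 = 16
vl ← min(1, 16) = 1
lane  0: sub(0xaf,0x1f) ⇒ 0x90
lane  1: tail/ones ⇒ 0xff
lane  2: tail/ones ⇒ 0xff
lane  3: tail/ones ⇒ 0xff
lane  4: tail/ones ⇒ 0xff
lane  5: tail/ones ⇒ 0xff
lane  6: tail/ones ⇒ 0xff
lane  7: tail/ones ⇒ 0xff
lane  8: tail/ones ⇒ 0xff
lane  9: tail/ones ⇒ 0xff
lane 10: tail/ones ⇒ 0xff
lane 11: tail/ones ⇒ 0xff
lane 12: tail/ones ⇒ 0xff
lane 13: tail/ones ⇒ 0xff
lane 14: tail/ones ⇒ 0xff
lane 15: tail/ones ⇒ 0xff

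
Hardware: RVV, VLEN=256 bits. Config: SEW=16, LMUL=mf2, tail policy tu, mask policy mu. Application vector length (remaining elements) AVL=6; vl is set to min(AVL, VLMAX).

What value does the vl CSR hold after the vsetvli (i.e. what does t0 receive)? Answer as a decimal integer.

vl = 6

lanes per group: 256·1/2/16 = 8
vl ← min(6, 8) = 6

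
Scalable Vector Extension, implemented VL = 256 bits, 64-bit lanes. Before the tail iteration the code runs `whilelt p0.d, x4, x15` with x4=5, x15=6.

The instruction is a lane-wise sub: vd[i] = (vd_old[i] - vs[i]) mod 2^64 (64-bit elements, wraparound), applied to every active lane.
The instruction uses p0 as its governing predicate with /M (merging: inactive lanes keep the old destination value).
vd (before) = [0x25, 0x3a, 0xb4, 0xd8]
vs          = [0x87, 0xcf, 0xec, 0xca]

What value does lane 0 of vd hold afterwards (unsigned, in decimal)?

vd[0] = 18446744073709551518

256-bit reg / 64-bit elem → 4 lanes
active while 5+j < 6, i.e. j ∈ [0,1) capped at 4 ⇒ 1
vd[0] sub(0x25,0x87) -> 0xffffffffffffff9e
vd[1] tail/keep -> 0x3a
vd[2] tail/keep -> 0xb4
vd[3] tail/keep -> 0xd8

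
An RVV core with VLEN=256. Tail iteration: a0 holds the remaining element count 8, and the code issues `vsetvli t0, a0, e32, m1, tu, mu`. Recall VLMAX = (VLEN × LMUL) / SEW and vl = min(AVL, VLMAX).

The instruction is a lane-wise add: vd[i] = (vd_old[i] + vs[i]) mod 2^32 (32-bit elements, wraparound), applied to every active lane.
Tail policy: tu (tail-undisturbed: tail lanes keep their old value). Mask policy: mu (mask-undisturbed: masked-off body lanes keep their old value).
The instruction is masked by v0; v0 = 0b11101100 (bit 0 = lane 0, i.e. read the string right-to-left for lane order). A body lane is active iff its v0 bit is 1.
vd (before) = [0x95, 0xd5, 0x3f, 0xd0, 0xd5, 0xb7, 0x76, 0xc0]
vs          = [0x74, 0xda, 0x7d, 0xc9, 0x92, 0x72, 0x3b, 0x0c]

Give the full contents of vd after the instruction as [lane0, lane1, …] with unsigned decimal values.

vd = [149, 213, 188, 409, 213, 297, 177, 204]

VLMAX = (256 × 1) / 32 = 8 lanes
vl = min(AVL, VLMAX) = min(8, 8) = 8
[0] mask-off/keep = 0x95
[1] mask-off/keep = 0xd5
[2] add(0x3f,0x7d) = 0xbc
[3] add(0xd0,0xc9) = 0x199
[4] mask-off/keep = 0xd5
[5] add(0xb7,0x72) = 0x129
[6] add(0x76,0x3b) = 0xb1
[7] add(0xc0,0x0c) = 0xcc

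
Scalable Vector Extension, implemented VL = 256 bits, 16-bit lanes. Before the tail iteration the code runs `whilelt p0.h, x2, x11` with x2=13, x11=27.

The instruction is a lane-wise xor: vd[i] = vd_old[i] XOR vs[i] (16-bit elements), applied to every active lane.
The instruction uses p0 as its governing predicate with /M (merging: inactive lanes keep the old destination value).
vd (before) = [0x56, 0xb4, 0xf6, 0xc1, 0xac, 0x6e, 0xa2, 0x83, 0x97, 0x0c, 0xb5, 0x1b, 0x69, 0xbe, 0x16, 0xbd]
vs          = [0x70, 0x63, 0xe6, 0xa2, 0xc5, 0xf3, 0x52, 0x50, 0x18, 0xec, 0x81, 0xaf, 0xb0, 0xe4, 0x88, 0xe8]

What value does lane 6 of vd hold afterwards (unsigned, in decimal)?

vd[6] = 240

256-bit reg / 16-bit elem → 16 lanes
whilelt: lane j active iff 13+j < 27 → j < 14 → 14 active
[0] xor(0x56,0x70) = 0x26
[1] xor(0xb4,0x63) = 0xd7
[2] xor(0xf6,0xe6) = 0x10
[3] xor(0xc1,0xa2) = 0x63
[4] xor(0xac,0xc5) = 0x69
[5] xor(0x6e,0xf3) = 0x9d
[6] xor(0xa2,0x52) = 0xf0
[7] xor(0x83,0x50) = 0xd3
[8] xor(0x97,0x18) = 0x8f
[9] xor(0x0c,0xec) = 0xe0
[10] xor(0xb5,0x81) = 0x34
[11] xor(0x1b,0xaf) = 0xb4
[12] xor(0x69,0xb0) = 0xd9
[13] xor(0xbe,0xe4) = 0x5a
[14] tail/keep = 0x16
[15] tail/keep = 0xbd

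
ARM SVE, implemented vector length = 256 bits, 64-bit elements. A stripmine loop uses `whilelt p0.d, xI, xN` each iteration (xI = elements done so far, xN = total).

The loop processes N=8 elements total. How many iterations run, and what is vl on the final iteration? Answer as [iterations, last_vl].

256-bit reg / 64-bit elem → 4 lanes
N=8: ⌈8/4⌉ = 2 iters; last vl = 8 − 1×4 = 4

[iterations, last_vl] = [2, 4]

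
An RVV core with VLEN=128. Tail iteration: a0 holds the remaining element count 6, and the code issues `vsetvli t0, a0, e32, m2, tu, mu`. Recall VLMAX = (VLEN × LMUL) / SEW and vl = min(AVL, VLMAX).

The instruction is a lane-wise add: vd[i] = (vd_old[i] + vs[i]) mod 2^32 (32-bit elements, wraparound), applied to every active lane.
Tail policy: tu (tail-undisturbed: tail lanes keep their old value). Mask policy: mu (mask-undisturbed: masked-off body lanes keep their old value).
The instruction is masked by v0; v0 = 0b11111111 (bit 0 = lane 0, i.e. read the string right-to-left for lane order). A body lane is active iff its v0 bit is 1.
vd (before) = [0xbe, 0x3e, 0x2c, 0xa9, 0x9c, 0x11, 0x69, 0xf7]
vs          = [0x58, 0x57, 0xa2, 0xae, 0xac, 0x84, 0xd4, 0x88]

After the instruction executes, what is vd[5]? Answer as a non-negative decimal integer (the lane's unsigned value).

vd[5] = 149

VLMAX = VLEN×LMUL/SEW = 128×2/32 = 8
vl = min(AVL, VLMAX) = min(6, 8) = 6
vd[0] add(0xbe,0x58) -> 0x116
vd[1] add(0x3e,0x57) -> 0x95
vd[2] add(0x2c,0xa2) -> 0xce
vd[3] add(0xa9,0xae) -> 0x157
vd[4] add(0x9c,0xac) -> 0x148
vd[5] add(0x11,0x84) -> 0x95
vd[6] tail/keep -> 0x69
vd[7] tail/keep -> 0xf7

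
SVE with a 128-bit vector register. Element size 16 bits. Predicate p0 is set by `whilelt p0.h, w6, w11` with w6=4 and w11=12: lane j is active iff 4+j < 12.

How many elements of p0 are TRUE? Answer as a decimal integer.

register lanes = 128/16 = 8
whilelt: lane j active iff 4+j < 12 → j < 8 → 8 active

vl = 8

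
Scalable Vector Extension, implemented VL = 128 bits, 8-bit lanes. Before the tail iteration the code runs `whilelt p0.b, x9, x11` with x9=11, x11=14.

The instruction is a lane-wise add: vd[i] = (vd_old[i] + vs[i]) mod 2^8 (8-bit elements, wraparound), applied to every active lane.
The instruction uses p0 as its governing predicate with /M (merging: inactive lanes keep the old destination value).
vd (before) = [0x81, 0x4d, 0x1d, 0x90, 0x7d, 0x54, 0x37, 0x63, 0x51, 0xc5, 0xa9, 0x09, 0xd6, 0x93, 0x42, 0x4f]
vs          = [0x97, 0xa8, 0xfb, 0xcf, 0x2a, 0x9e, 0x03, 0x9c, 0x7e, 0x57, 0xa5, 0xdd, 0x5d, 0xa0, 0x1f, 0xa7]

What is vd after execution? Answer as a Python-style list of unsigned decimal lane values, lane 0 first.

register lanes = 128/8 = 16
active while 11+j < 14, i.e. j ∈ [0,3) capped at 16 ⇒ 3
vd[0] add(0x81,0x97) -> 0x18
vd[1] add(0x4d,0xa8) -> 0xf5
vd[2] add(0x1d,0xfb) -> 0x18
vd[3] tail/keep -> 0x90
vd[4] tail/keep -> 0x7d
vd[5] tail/keep -> 0x54
vd[6] tail/keep -> 0x37
vd[7] tail/keep -> 0x63
vd[8] tail/keep -> 0x51
vd[9] tail/keep -> 0xc5
vd[10] tail/keep -> 0xa9
vd[11] tail/keep -> 0x09
vd[12] tail/keep -> 0xd6
vd[13] tail/keep -> 0x93
vd[14] tail/keep -> 0x42
vd[15] tail/keep -> 0x4f

vd = [24, 245, 24, 144, 125, 84, 55, 99, 81, 197, 169, 9, 214, 147, 66, 79]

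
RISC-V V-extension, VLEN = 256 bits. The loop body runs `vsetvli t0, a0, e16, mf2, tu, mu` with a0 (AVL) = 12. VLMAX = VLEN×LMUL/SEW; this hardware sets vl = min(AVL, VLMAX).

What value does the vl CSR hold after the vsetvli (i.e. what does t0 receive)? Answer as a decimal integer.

vl = 8

lanes per group: 256·1/2/16 = 8
AVL=12 > VLMAX=8, so vl = 8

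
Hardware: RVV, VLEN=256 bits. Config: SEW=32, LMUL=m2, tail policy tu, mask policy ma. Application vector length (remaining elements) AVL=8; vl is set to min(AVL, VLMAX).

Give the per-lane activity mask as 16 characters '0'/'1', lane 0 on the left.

VLMAX = VLEN×LMUL/SEW = 256×2/32 = 16
AVL=8 ≤ VLMAX=16, so vl = 8
bits (lane 0 leftmost): 1111111100000000

predicate = 1111111100000000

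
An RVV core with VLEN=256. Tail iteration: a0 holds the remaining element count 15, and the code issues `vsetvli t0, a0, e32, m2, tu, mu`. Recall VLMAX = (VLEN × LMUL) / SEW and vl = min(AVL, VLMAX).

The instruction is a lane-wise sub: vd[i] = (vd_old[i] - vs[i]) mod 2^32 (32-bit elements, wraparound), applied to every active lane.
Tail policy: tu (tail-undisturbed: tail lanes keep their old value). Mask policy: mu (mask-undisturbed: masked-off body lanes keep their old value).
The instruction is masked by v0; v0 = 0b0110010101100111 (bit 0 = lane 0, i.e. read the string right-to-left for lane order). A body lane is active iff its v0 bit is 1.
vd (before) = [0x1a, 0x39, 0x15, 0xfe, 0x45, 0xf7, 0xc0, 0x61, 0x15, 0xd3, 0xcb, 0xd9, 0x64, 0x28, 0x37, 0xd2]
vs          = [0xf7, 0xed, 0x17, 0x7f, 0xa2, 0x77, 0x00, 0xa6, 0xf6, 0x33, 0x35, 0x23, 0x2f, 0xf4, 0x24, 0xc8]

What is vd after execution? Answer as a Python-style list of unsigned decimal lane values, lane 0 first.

vd = [4294967075, 4294967116, 4294967294, 254, 69, 128, 192, 97, 4294967071, 211, 150, 217, 100, 4294967092, 19, 210]

VLMAX = VLEN×LMUL/SEW = 256×2/32 = 16
AVL=15 ≤ VLMAX=16, so vl = 15
lane  0: sub(0x1a,0xf7) ⇒ 0xffffff23
lane  1: sub(0x39,0xed) ⇒ 0xffffff4c
lane  2: sub(0x15,0x17) ⇒ 0xfffffffe
lane  3: mask-off/keep ⇒ 0xfe
lane  4: mask-off/keep ⇒ 0x45
lane  5: sub(0xf7,0x77) ⇒ 0x80
lane  6: sub(0xc0,0x00) ⇒ 0xc0
lane  7: mask-off/keep ⇒ 0x61
lane  8: sub(0x15,0xf6) ⇒ 0xffffff1f
lane  9: mask-off/keep ⇒ 0xd3
lane 10: sub(0xcb,0x35) ⇒ 0x96
lane 11: mask-off/keep ⇒ 0xd9
lane 12: mask-off/keep ⇒ 0x64
lane 13: sub(0x28,0xf4) ⇒ 0xffffff34
lane 14: sub(0x37,0x24) ⇒ 0x13
lane 15: tail/keep ⇒ 0xd2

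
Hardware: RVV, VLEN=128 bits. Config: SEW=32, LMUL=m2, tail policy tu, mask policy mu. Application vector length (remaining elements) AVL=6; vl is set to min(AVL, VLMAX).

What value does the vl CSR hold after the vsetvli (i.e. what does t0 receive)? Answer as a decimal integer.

VLMAX = (128 × 2) / 32 = 8 lanes
vl ← min(6, 8) = 6

vl = 6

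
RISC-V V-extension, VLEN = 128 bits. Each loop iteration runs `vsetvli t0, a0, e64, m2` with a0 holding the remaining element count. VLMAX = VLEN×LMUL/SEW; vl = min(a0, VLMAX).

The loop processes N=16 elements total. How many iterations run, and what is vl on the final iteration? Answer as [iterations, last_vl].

[iterations, last_vl] = [4, 4]

lanes per group: 128·2/64 = 4
iterations = ceil(16/4) = 4; final-pass vl = 4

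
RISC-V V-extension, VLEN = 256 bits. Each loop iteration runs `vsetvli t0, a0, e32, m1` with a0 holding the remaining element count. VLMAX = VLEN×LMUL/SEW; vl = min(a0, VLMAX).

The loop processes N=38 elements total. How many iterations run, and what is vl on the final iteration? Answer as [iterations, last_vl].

lanes per group: 256·1/32 = 8
N=38: ⌈38/8⌉ = 5 iters; last vl = 38 − 4×8 = 6

[iterations, last_vl] = [5, 6]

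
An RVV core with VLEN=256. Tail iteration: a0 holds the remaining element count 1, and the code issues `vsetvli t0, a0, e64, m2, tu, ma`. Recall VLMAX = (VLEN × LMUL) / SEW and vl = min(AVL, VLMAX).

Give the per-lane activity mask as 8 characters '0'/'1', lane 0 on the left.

predicate = 10000000

VLMAX = VLEN×LMUL/SEW = 256×2/64 = 8
vl = min(AVL, VLMAX) = min(1, 8) = 1
bits (lane 0 leftmost): 10000000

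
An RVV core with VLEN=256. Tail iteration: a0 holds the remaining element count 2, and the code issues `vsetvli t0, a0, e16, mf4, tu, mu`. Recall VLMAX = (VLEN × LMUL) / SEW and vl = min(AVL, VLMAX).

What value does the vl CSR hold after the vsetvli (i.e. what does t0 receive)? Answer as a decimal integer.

vl = 2

VLMAX = (256 × 1/4) / 16 = 4 lanes
AVL=2 ≤ VLMAX=4, so vl = 2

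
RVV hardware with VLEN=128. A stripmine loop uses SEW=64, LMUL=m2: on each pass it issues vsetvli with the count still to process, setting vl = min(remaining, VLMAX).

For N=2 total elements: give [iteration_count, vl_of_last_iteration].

VLMAX = (128 × 2) / 64 = 4 lanes
iterations = ceil(2/4) = 1; final-pass vl = 2

[iterations, last_vl] = [1, 2]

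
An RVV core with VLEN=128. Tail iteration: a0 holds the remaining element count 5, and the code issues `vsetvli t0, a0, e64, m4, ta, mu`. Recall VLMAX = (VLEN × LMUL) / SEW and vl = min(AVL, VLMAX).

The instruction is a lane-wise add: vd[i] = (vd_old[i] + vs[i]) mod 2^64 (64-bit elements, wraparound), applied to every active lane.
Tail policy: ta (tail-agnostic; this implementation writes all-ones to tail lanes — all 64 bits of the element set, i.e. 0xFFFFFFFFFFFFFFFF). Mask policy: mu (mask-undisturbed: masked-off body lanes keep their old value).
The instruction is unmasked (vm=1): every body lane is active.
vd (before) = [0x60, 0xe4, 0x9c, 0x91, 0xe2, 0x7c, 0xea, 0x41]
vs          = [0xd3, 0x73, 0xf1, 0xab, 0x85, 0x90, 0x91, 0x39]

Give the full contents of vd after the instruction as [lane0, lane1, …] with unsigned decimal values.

lanes per group: 128·4/64 = 8
vl = min(AVL, VLMAX) = min(5, 8) = 5
  i=0: add(0x60,0xd3) → 307
  i=1: add(0xe4,0x73) → 343
  i=2: add(0x9c,0xf1) → 397
  i=3: add(0x91,0xab) → 316
  i=4: add(0xe2,0x85) → 359
  i=5: tail/ones → 18446744073709551615
  i=6: tail/ones → 18446744073709551615
  i=7: tail/ones → 18446744073709551615

vd = [307, 343, 397, 316, 359, 18446744073709551615, 18446744073709551615, 18446744073709551615]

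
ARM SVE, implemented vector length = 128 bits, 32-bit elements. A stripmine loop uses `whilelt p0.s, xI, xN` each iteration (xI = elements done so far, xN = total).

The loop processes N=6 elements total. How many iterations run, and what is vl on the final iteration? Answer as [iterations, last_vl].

register lanes = 128/32 = 4
iterations = ceil(6/4) = 2; final-pass vl = 2

[iterations, last_vl] = [2, 2]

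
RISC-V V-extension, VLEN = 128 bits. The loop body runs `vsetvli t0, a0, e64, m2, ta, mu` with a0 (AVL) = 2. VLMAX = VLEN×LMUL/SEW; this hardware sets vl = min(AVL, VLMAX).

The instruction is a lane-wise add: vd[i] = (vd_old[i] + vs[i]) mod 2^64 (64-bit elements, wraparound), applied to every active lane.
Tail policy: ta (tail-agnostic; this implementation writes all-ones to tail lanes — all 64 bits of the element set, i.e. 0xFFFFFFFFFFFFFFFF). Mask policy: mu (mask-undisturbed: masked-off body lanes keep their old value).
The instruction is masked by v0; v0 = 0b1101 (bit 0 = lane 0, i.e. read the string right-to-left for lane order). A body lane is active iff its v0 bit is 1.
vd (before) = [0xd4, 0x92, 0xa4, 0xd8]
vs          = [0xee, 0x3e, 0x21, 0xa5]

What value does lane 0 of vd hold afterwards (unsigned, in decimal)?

vd[0] = 450

VLMAX = VLEN×LMUL/SEW = 128×2/64 = 4
vl = min(AVL, VLMAX) = min(2, 4) = 2
lane  0: add(0xd4,0xee) ⇒ 0x1c2
lane  1: mask-off/keep ⇒ 0x92
lane  2: tail/ones ⇒ 0xffffffffffffffff
lane  3: tail/ones ⇒ 0xffffffffffffffff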